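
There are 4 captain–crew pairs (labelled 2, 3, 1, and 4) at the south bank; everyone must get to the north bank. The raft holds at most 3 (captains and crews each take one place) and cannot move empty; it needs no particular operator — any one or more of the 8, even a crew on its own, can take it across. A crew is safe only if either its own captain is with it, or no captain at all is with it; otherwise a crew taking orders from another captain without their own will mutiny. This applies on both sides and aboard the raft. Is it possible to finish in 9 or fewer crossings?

Yes — this plan uses 9 crossings (≤ 9):
1. captain 2 and crew 2 cross → the north bank.
2. captain 2 crosses ← the south bank.
3. captain 2, captain 3, and crew 3 cross → the north bank.
4. captain 2 and crew 2 cross ← the south bank.
5. captain 1, captain 2, and captain 4 cross → the north bank.
6. crew 3 crosses ← the south bank.
7. crew 2 and crew 3 cross → the north bank.
8. crew 2 crosses ← the south bank.
9. crew 1, crew 2, and crew 4 cross → the north bank.

Yes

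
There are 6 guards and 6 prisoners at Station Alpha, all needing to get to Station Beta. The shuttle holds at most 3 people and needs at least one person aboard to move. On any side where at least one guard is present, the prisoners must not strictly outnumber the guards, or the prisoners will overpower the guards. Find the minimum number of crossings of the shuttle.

impossible

Following every safe sequence of crossings from the start, the most of the 12 that can be at Station Beta as the shuttle arrives there on crossings 1, 3, 5 is 3, 5, 6 respectively; the best ever achieved is 6 of 12.
From crossing 7 on, no configuration arises that was not already reachable earlier: only 17 distinct safe configurations (who is on which side, and where the shuttle is) can ever be reached, none of them has everyone across, and every continuation just revisits them. They are: 0 guards + 0 prisoners across (shuttle back at the start); 0 guards + 1 prisoner across (shuttle there); 0 guards + 1 prisoner across (shuttle back at the start); 0 guards + 2 prisoners across (shuttle there); 0 guards + 2 prisoners across (shuttle back at the start); 0 guards + 3 prisoners across (shuttle there); 0 guards + 3 prisoners across (shuttle back at the start); 0 guards + 4 prisoners across (shuttle there); 0 guards + 4 prisoners across (shuttle back at the start); 0 guards + 5 prisoners across (shuttle there); 0 guards + 5 prisoners across (shuttle back at the start); 0 guards + 6 prisoners across (shuttle there); 1 guard + 1 prisoner across (shuttle there); 1 guard + 1 prisoner across (shuttle back at the start); 2 guards + 2 prisoners across (shuttle there); 2 guards + 2 prisoners across (shuttle back at the start); 3 guards + 3 prisoners across (shuttle there). So no valid plan exists.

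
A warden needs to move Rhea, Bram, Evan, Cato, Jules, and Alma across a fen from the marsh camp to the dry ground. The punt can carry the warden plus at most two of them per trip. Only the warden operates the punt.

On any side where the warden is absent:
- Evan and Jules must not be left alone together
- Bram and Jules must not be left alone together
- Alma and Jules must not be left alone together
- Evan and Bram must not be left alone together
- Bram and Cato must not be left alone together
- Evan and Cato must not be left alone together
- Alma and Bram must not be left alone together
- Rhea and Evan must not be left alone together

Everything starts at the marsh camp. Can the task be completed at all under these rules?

Whatever the first load, the items left behind include a forbidden pair without the warden. No opening move is safe, so no plan exists.

No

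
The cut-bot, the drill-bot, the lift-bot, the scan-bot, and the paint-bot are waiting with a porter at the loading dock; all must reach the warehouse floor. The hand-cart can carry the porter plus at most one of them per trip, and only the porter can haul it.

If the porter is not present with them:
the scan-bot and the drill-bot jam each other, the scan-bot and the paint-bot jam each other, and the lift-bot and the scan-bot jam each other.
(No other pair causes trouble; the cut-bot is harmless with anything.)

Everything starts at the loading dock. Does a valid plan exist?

No

Following every safe sequence of crossings from the start, the most of the 5 that can be at the warehouse floor as the hand-cart arrives there on crossings 1, 3, 5 is 1, 2, 3 respectively; the best ever achieved is 3 of 5.
From crossing 7 on, no configuration arises that was not already reachable earlier: only 18 distinct safe configurations (who is on which side, and where the hand-cart is) can ever be reached, none of them has everyone across, and every continuation just revisits them. So no valid plan exists.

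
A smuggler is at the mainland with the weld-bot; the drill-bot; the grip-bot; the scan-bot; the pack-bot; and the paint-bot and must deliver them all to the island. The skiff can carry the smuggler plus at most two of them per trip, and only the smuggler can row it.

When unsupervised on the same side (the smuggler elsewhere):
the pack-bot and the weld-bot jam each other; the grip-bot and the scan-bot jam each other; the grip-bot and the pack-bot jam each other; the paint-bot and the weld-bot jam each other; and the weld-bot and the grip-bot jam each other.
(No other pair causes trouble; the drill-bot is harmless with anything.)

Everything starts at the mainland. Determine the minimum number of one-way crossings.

Counting alone: the smuggler can take at most 2 across per trip to the island, so moving all 6 needs at least 3 loaded trips out, with a return between consecutive ones — at least 5 crossings.
The safety rule pushes this higher. Following every safe sequence of crossings, the most of the 6 that can be at the island as the skiff arrives there on crossings 5, 7 is 4, 5 respectively — never all 6.
So no plan with fewer than 9 crossings exists, and this one achieves 9:
1. Smuggler goes to the island with the grip-bot and the weld-bot.  [the mainland: the drill-bot, the pack-bot, the paint-bot, the scan-bot | the island: the grip-bot, the weld-bot]
2. Smuggler goes back to the mainland with the weld-bot.  [the mainland: the drill-bot, the pack-bot, the paint-bot, the scan-bot, the weld-bot | the island: the grip-bot]
3. Smuggler goes to the island with the drill-bot and the weld-bot.  [the mainland: the pack-bot, the paint-bot, the scan-bot | the island: the drill-bot, the grip-bot, the weld-bot]
4. Smuggler goes back to the mainland with the weld-bot.  [the mainland: the pack-bot, the paint-bot, the scan-bot, the weld-bot | the island: the drill-bot, the grip-bot]
5. Smuggler goes to the island with the scan-bot and the weld-bot.  [the mainland: the pack-bot, the paint-bot | the island: the drill-bot, the grip-bot, the scan-bot, the weld-bot]
6. Smuggler goes back to the mainland with the grip-bot.  [the mainland: the grip-bot, the pack-bot, the paint-bot | the island: the drill-bot, the scan-bot, the weld-bot]
7. Smuggler goes to the island with the pack-bot and the paint-bot.  [the mainland: the grip-bot | the island: the drill-bot, the pack-bot, the paint-bot, the scan-bot, the weld-bot]
8. Smuggler goes back to the mainland with the weld-bot.  [the mainland: the grip-bot, the weld-bot | the island: the drill-bot, the pack-bot, the paint-bot, the scan-bot]
9. Smuggler goes to the island with the grip-bot and the weld-bot.  [the mainland: — | the island: the drill-bot, the grip-bot, the pack-bot, the paint-bot, the scan-bot, the weld-bot]

9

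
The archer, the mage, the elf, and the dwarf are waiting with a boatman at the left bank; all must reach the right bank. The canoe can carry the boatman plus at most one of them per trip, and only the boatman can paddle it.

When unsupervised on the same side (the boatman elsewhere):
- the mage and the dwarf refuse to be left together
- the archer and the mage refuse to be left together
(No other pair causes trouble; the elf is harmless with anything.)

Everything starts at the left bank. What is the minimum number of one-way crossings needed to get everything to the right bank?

Counting alone: the boatman can take at most 1 across per trip to the right bank, so moving all 4 needs at least 4 loaded trips out, with a return between consecutive ones — at least 7 crossings.
The safety rule pushes this higher. Following every safe sequence of crossings, the most of the 4 that can be at the right bank as the canoe arrives there on crossing 7 is 3 — never all 4.
So no plan with fewer than 9 crossings exists, and this one achieves 9:
1. Boatman goes to the right bank with the mage.  [the left bank: the archer, the dwarf, the elf | the right bank: the mage]
2. Boatman goes back to the left bank alone.  [the left bank: the archer, the dwarf, the elf | the right bank: the mage]
3. Boatman goes to the right bank with the archer.  [the left bank: the dwarf, the elf | the right bank: the archer, the mage]
4. Boatman goes back to the left bank with the mage.  [the left bank: the dwarf, the elf, the mage | the right bank: the archer]
5. Boatman goes to the right bank with the dwarf.  [the left bank: the elf, the mage | the right bank: the archer, the dwarf]
6. Boatman goes back to the left bank alone.  [the left bank: the elf, the mage | the right bank: the archer, the dwarf]
7. Boatman goes to the right bank with the elf.  [the left bank: the mage | the right bank: the archer, the dwarf, the elf]
8. Boatman goes back to the left bank alone.  [the left bank: the mage | the right bank: the archer, the dwarf, the elf]
9. Boatman goes to the right bank with the mage.  [the left bank: — | the right bank: the archer, the dwarf, the elf, the mage]

9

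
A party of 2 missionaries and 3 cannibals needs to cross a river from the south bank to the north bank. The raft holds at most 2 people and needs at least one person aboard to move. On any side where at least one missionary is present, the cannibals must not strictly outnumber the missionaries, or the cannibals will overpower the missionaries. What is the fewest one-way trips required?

impossible

The cannibals already outnumber the missionaries at the south bank before anyone moves, so the starting position itself is disallowed.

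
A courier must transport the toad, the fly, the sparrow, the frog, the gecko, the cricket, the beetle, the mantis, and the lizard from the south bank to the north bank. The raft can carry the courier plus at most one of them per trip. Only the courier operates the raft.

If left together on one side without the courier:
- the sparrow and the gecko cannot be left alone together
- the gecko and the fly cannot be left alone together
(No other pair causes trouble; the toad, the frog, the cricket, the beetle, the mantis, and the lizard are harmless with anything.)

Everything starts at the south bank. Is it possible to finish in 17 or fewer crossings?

Counting alone: the courier can take at most 1 across per trip to the north bank, so moving all 9 needs at least 9 loaded trips out, with a return between consecutive ones — at least 17 crossings.
The safety rule pushes this higher. Following every safe sequence of crossings, the most of the 9 that can be at the north bank as the raft arrives there on crossing 17 is 8 — never all 9.
So the move cannot be finished within 17 crossings. (The shortest complete plan takes 19:)
1. Courier goes to the north bank with the gecko.  [the south bank: the beetle, the cricket, the fly, the frog, the lizard, the mantis, the sparrow, the toad | the north bank: the gecko]
2. Courier goes back to the south bank alone.  [the south bank: the beetle, the cricket, the fly, the frog, the lizard, the mantis, the sparrow, the toad | the north bank: the gecko]
3. Courier goes to the north bank with the toad.  [the south bank: the beetle, the cricket, the fly, the frog, the lizard, the mantis, the sparrow | the north bank: the gecko, the toad]
4. Courier goes back to the south bank alone.  [the south bank: the beetle, the cricket, the fly, the frog, the lizard, the mantis, the sparrow | the north bank: the gecko, the toad]
5. Courier goes to the north bank with the fly.  [the south bank: the beetle, the cricket, the frog, the lizard, the mantis, the sparrow | the north bank: the fly, the gecko, the toad]
6. Courier goes back to the south bank with the gecko.  [the south bank: the beetle, the cricket, the frog, the gecko, the lizard, the mantis, the sparrow | the north bank: the fly, the toad]
7. Courier goes to the north bank with the sparrow.  [the south bank: the beetle, the cricket, the frog, the gecko, the lizard, the mantis | the north bank: the fly, the sparrow, the toad]
8. Courier goes back to the south bank alone.  [the south bank: the beetle, the cricket, the frog, the gecko, the lizard, the mantis | the north bank: the fly, the sparrow, the toad]
9. Courier goes to the north bank with the frog.  [the south bank: the beetle, the cricket, the gecko, the lizard, the mantis | the north bank: the fly, the frog, the sparrow, the toad]
10. Courier goes back to the south bank alone.  [the south bank: the beetle, the cricket, the gecko, the lizard, the mantis | the north bank: the fly, the frog, the sparrow, the toad]
11. Courier goes to the north bank with the cricket.  [the south bank: the beetle, the gecko, the lizard, the mantis | the north bank: the cricket, the fly, the frog, the sparrow, the toad]
12. Courier goes back to the south bank alone.  [the south bank: the beetle, the gecko, the lizard, the mantis | the north bank: the cricket, the fly, the frog, the sparrow, the toad]
13. Courier goes to the north bank with the beetle.  [the south bank: the gecko, the lizard, the mantis | the north bank: the beetle, the cricket, the fly, the frog, the sparrow, the toad]
14. Courier goes back to the south bank alone.  [the south bank: the gecko, the lizard, the mantis | the north bank: the beetle, the cricket, the fly, the frog, the sparrow, the toad]
15. Courier goes to the north bank with the mantis.  [the south bank: the gecko, the lizard | the north bank: the beetle, the cricket, the fly, the frog, the mantis, the sparrow, the toad]
16. Courier goes back to the south bank alone.  [the south bank: the gecko, the lizard | the north bank: the beetle, the cricket, the fly, the frog, the mantis, the sparrow, the toad]
17. Courier goes to the north bank with the lizard.  [the south bank: the gecko | the north bank: the beetle, the cricket, the fly, the frog, the lizard, the mantis, the sparrow, the toad]
18. Courier goes back to the south bank alone.  [the south bank: the gecko | the north bank: the beetle, the cricket, the fly, the frog, the lizard, the mantis, the sparrow, the toad]
19. Courier goes to the north bank with the gecko.  [the south bank: — | the north bank: the beetle, the cricket, the fly, the frog, the gecko, the lizard, the mantis, the sparrow, the toad]

No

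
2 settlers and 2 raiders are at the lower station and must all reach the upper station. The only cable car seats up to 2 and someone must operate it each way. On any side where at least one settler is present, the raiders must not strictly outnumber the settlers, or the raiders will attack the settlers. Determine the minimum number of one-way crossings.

5

Counting alone: each trip to the upper station takes at most 2 across and each return brings at least 1 back, so after t trips out (and t−1 returns) at most 2t − (t−1) of the 4 are across; that first reaches 4 at t = 3, so at least 5 crossings are needed.
The plan below uses exactly 5 crossings, so it is optimal:
1. 2 raiders → the upper station.  (the lower station: 2S 0R; the upper station: 0S 2R)
2. 1 raider ← the lower station.  (the lower station: 2S 1R; the upper station: 0S 1R)
3. 2 settlers → the upper station.  (the lower station: 0S 1R; the upper station: 2S 1R)
4. 1 raider ← the lower station.  (the lower station: 0S 2R; the upper station: 2S 0R)
5. 2 raiders → the upper station.  (the lower station: 0S 0R; the upper station: 2S 2R)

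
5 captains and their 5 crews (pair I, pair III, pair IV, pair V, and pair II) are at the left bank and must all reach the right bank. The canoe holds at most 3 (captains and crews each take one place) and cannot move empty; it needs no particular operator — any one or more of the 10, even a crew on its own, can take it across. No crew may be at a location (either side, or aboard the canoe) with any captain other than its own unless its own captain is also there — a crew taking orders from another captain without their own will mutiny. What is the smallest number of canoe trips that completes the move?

Counting alone: each trip to the right bank takes at most 3 across and each return brings at least 1 back, so after t trips out (and t−1 returns) at most 3t − (t−1) of the 10 are across; that first reaches 10 at t = 5, so at least 9 crossings are needed.
The safety rule pushes this higher. Following every safe sequence of crossings, the most of the 10 that can be at the right bank as the canoe arrives there on crossing 9 is 9 — never all 10.
So no plan with fewer than 11 crossings exists, and this one achieves 11:
1. captain I and crew I cross → the right bank.
2. captain I crosses ← the left bank.
3. crew III, crew IV, and crew V cross → the right bank.
4. crew I crosses ← the left bank.
5. captain III, captain IV, and captain V cross → the right bank.
6. captain III and crew III cross ← the left bank.
7. captain I, captain II, and captain III cross → the right bank.
8. crew IV crosses ← the left bank.
9. crew I and crew III cross → the right bank.
10. crew I crosses ← the left bank.
11. crew I, crew II, and crew IV cross → the right bank.

11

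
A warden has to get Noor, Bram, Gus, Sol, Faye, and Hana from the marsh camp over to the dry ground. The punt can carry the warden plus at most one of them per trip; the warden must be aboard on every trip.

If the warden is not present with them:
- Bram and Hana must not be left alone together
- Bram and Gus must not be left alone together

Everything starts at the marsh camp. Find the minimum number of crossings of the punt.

13

Counting alone: the warden can take at most 1 across per trip to the dry ground, so moving all 6 needs at least 6 loaded trips out, with a return between consecutive ones — at least 11 crossings.
The safety rule pushes this higher. Following every safe sequence of crossings, the most of the 6 that can be at the dry ground as the punt arrives there on crossing 11 is 5 — never all 6.
So no plan with fewer than 13 crossings exists, and this one achieves 13:
1. Warden goes to the dry ground with Bram.  [the marsh camp: Faye, Gus, Hana, Noor, Sol | the dry ground: Bram]
2. Warden goes back to the marsh camp alone.  [the marsh camp: Faye, Gus, Hana, Noor, Sol | the dry ground: Bram]
3. Warden goes to the dry ground with Noor.  [the marsh camp: Faye, Gus, Hana, Sol | the dry ground: Bram, Noor]
4. Warden goes back to the marsh camp alone.  [the marsh camp: Faye, Gus, Hana, Sol | the dry ground: Bram, Noor]
5. Warden goes to the dry ground with Gus.  [the marsh camp: Faye, Hana, Sol | the dry ground: Bram, Gus, Noor]
6. Warden goes back to the marsh camp with Bram.  [the marsh camp: Bram, Faye, Hana, Sol | the dry ground: Gus, Noor]
7. Warden goes to the dry ground with Hana.  [the marsh camp: Bram, Faye, Sol | the dry ground: Gus, Hana, Noor]
8. Warden goes back to the marsh camp alone.  [the marsh camp: Bram, Faye, Sol | the dry ground: Gus, Hana, Noor]
9. Warden goes to the dry ground with Sol.  [the marsh camp: Bram, Faye | the dry ground: Gus, Hana, Noor, Sol]
10. Warden goes back to the marsh camp alone.  [the marsh camp: Bram, Faye | the dry ground: Gus, Hana, Noor, Sol]
11. Warden goes to the dry ground with Faye.  [the marsh camp: Bram | the dry ground: Faye, Gus, Hana, Noor, Sol]
12. Warden goes back to the marsh camp alone.  [the marsh camp: Bram | the dry ground: Faye, Gus, Hana, Noor, Sol]
13. Warden goes to the dry ground with Bram.  [the marsh camp: — | the dry ground: Bram, Faye, Gus, Hana, Noor, Sol]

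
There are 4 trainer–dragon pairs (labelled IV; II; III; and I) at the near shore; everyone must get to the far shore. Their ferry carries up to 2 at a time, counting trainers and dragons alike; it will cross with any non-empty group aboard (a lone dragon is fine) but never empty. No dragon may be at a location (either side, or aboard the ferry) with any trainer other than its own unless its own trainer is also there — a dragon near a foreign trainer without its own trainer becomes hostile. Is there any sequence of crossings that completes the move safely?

No

Following every safe sequence of crossings from the start, the most of the 8 that can be at the far shore as the ferry arrives there on crossings 1, 3, 5 is 2, 3, 4 respectively; the best ever achieved is 4 of 8.
From crossing 7 on, no configuration arises that was not already reachable earlier: only 44 distinct safe configurations (who is on which side, and where the ferry is) can ever be reached, none of them has everyone across, and every continuation just revisits them. So no valid plan exists.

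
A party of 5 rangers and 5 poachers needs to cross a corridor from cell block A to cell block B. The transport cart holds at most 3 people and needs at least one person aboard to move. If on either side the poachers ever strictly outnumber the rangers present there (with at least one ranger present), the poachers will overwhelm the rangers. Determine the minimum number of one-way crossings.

Counting alone: each trip to cell block B takes at most 3 across and each return brings at least 1 back, so after t trips out (and t−1 returns) at most 3t − (t−1) of the 10 are across; that first reaches 10 at t = 5, so at least 9 crossings are needed.
The safety rule pushes this higher. Following every safe sequence of crossings, the most of the 10 that can be at cell block B as the transport cart arrives there on crossing 9 is 9 — never all 10.
So no plan with fewer than 11 crossings exists, and this one achieves 11:
1. 2 poachers → cell block B.  (cell block A: 5R 3P; cell block B: 0R 2P)
2. 1 poacher ← cell block A.  (cell block A: 5R 4P; cell block B: 0R 1P)
3. 3 poachers → cell block B.  (cell block A: 5R 1P; cell block B: 0R 4P)
4. 1 poacher ← cell block A.  (cell block A: 5R 2P; cell block B: 0R 3P)
5. 3 rangers → cell block B.  (cell block A: 2R 2P; cell block B: 3R 3P)
6. 1 ranger and 1 poacher ← cell block A.  (cell block A: 3R 3P; cell block B: 2R 2P)
7. 3 rangers → cell block B.  (cell block A: 0R 3P; cell block B: 5R 2P)
8. 1 poacher ← cell block A.  (cell block A: 0R 4P; cell block B: 5R 1P)
9. 2 poachers → cell block B.  (cell block A: 0R 2P; cell block B: 5R 3P)
10. 1 poacher ← cell block A.  (cell block A: 0R 3P; cell block B: 5R 2P)
11. 3 poachers → cell block B.  (cell block A: 0R 0P; cell block B: 5R 5P)

11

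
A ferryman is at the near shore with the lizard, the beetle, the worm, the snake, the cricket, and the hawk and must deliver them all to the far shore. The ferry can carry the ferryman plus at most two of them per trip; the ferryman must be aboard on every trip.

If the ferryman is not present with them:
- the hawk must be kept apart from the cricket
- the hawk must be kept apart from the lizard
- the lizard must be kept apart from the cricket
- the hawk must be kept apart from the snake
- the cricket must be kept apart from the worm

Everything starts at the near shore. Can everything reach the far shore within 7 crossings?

No

Counting alone: the ferryman can take at most 2 across per trip to the far shore, so moving all 6 needs at least 3 loaded trips out, with a return between consecutive ones — at least 5 crossings.
The safety rule pushes this higher. Following every safe sequence of crossings, the most of the 6 that can be at the far shore as the ferry arrives there on crossings 5, 7 is 4, 5 respectively — never all 6.
So the move cannot be finished within 7 crossings. (The shortest complete plan takes 9:)
1. Ferryman goes to the far shore with the cricket and the hawk.  [the near shore: the beetle, the lizard, the snake, the worm | the far shore: the cricket, the hawk]
2. Ferryman goes back to the near shore with the cricket.  [the near shore: the beetle, the cricket, the lizard, the snake, the worm | the far shore: the hawk]
3. Ferryman goes to the far shore with the lizard and the worm.  [the near shore: the beetle, the cricket, the snake | the far shore: the hawk, the lizard, the worm]
4. Ferryman goes back to the near shore with the lizard.  [the near shore: the beetle, the cricket, the lizard, the snake | the far shore: the hawk, the worm]
5. Ferryman goes to the far shore with the beetle and the lizard.  [the near shore: the cricket, the snake | the far shore: the beetle, the hawk, the lizard, the worm]
6. Ferryman goes back to the near shore with the lizard.  [the near shore: the cricket, the lizard, the snake | the far shore: the beetle, the hawk, the worm]
7. Ferryman goes to the far shore with the lizard and the snake.  [the near shore: the cricket | the far shore: the beetle, the hawk, the lizard, the snake, the worm]
8. Ferryman goes back to the near shore with the hawk.  [the near shore: the cricket, the hawk | the far shore: the beetle, the lizard, the snake, the worm]
9. Ferryman goes to the far shore with the cricket and the hawk.  [the near shore: — | the far shore: the beetle, the cricket, the hawk, the lizard, the snake, the worm]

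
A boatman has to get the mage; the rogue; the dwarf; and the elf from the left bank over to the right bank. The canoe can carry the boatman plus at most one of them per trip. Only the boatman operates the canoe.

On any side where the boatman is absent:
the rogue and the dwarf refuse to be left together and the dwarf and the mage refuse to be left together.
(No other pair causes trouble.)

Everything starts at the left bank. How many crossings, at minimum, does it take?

Counting alone: the boatman can take at most 1 across per trip to the right bank, so moving all 4 needs at least 4 loaded trips out, with a return between consecutive ones — at least 7 crossings.
The safety rule pushes this higher. Following every safe sequence of crossings, the most of the 4 that can be at the right bank as the canoe arrives there on crossing 7 is 3 — never all 4.
So no plan with fewer than 9 crossings exists, and this one achieves 9:
1. Boatman goes to the right bank with the dwarf.
2. Boatman goes back to the left bank alone.
3. Boatman goes to the right bank with the mage.
4. Boatman goes back to the left bank with the dwarf.
5. Boatman goes to the right bank with the rogue.
6. Boatman goes back to the left bank alone.
7. Boatman goes to the right bank with the elf.
8. Boatman goes back to the left bank alone.
9. Boatman goes to the right bank with the dwarf.

9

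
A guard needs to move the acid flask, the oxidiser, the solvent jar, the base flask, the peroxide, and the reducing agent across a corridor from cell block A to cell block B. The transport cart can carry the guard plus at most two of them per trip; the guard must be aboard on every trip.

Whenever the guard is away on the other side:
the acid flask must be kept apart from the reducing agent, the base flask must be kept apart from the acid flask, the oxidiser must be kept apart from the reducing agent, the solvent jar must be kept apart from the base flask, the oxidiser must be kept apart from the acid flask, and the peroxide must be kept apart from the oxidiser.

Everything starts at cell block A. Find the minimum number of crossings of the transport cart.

impossible

Whatever the first load, the items left behind include a forbidden pair without the guard. No opening move is safe, so no plan exists.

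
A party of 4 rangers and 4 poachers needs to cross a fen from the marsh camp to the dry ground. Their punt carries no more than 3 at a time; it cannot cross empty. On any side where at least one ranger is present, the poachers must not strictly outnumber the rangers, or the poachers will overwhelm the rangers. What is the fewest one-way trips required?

9

Counting alone: each trip to the dry ground takes at most 3 across and each return brings at least 1 back, so after t trips out (and t−1 returns) at most 3t − (t−1) of the 8 are across; that first reaches 8 at t = 4, so at least 7 crossings are needed.
The safety rule pushes this higher. Following every safe sequence of crossings, the most of the 8 that can be at the dry ground as the punt arrives there on crossing 7 is 7 — never all 8.
So no plan with fewer than 9 crossings exists, and this one achieves 9:
1. 2 poachers → the dry ground.  (the marsh camp: 4R 2P; the dry ground: 0R 2P)
2. 1 poacher ← the marsh camp.  (the marsh camp: 4R 3P; the dry ground: 0R 1P)
3. 3 poachers → the dry ground.  (the marsh camp: 4R 0P; the dry ground: 0R 4P)
4. 1 poacher ← the marsh camp.  (the marsh camp: 4R 1P; the dry ground: 0R 3P)
5. 3 rangers → the dry ground.  (the marsh camp: 1R 1P; the dry ground: 3R 3P)
6. 1 ranger and 1 poacher ← the marsh camp.  (the marsh camp: 2R 2P; the dry ground: 2R 2P)
7. 2 rangers → the dry ground.  (the marsh camp: 0R 2P; the dry ground: 4R 2P)
8. 1 poacher ← the marsh camp.  (the marsh camp: 0R 3P; the dry ground: 4R 1P)
9. 3 poachers → the dry ground.  (the marsh camp: 0R 0P; the dry ground: 4R 4P)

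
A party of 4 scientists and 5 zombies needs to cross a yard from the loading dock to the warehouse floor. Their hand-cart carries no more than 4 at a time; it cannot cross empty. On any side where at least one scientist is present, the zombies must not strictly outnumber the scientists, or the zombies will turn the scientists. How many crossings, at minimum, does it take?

impossible

The zombies already outnumber the scientists at the loading dock before anyone moves, so the starting position itself is disallowed.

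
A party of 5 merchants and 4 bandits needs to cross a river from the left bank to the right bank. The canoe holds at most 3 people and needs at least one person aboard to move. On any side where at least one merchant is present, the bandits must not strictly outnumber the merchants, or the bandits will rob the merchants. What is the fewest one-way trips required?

7

Counting alone: each trip to the right bank takes at most 3 across and each return brings at least 1 back, so after t trips out (and t−1 returns) at most 3t − (t−1) of the 9 are across; that first reaches 9 at t = 4, so at least 7 crossings are needed.
The plan below uses exactly 7 crossings, so it is optimal:
1. 3 bandits → the right bank.  (the left bank: 5M 1B; the right bank: 0M 3B)
2. 1 bandit ← the left bank.  (the left bank: 5M 2B; the right bank: 0M 2B)
3. 3 merchants → the right bank.  (the left bank: 2M 2B; the right bank: 3M 2B)
4. 1 merchant ← the left bank.  (the left bank: 3M 2B; the right bank: 2M 2B)
5. 2 merchants and 1 bandit → the right bank.  (the left bank: 1M 1B; the right bank: 4M 3B)
6. 1 merchant ← the left bank.  (the left bank: 2M 1B; the right bank: 3M 3B)
7. 2 merchants and 1 bandit → the right bank.  (the left bank: 0M 0B; the right bank: 5M 4B)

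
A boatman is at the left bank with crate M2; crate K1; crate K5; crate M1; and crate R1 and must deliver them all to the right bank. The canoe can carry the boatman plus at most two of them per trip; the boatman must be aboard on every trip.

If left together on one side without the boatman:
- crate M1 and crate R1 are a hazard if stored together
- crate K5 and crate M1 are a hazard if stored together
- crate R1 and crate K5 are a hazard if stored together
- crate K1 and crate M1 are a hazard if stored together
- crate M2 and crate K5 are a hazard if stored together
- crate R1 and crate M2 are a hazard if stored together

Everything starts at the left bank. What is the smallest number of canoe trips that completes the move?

impossible

Whatever the first load, the items left behind include a forbidden pair without the boatman. No opening move is safe, so no plan exists.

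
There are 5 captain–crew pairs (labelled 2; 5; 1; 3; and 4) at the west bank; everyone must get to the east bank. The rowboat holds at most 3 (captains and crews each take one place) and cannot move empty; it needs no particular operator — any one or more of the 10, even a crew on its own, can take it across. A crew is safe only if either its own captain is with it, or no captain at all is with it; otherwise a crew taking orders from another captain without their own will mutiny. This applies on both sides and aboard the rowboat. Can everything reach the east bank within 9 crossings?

No

Counting alone: each trip to the east bank takes at most 3 across and each return brings at least 1 back, so after t trips out (and t−1 returns) at most 3t − (t−1) of the 10 are across; that first reaches 10 at t = 5, so at least 9 crossings are needed.
The safety rule pushes this higher. Following every safe sequence of crossings, the most of the 10 that can be at the east bank as the rowboat arrives there on crossing 9 is 9 — never all 10.
So the move cannot be finished within 9 crossings. (The shortest complete plan takes 11:)
1. captain 2 and crew 2 cross → the east bank.
2. captain 2 crosses ← the west bank.
3. crew 1, crew 3, and crew 5 cross → the east bank.
4. crew 2 crosses ← the west bank.
5. captain 1, captain 3, and captain 5 cross → the east bank.
6. captain 5 and crew 5 cross ← the west bank.
7. captain 2, captain 4, and captain 5 cross → the east bank.
8. crew 1 crosses ← the west bank.
9. crew 2 and crew 5 cross → the east bank.
10. crew 2 crosses ← the west bank.
11. crew 1, crew 2, and crew 4 cross → the east bank.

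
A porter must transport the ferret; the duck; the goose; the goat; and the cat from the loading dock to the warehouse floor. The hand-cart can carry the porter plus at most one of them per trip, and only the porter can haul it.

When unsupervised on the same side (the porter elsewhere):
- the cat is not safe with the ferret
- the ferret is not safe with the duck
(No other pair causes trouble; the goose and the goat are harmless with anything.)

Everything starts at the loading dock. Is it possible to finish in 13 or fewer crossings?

Yes — this plan uses 11 crossings (≤ 13):
1. Porter goes to the warehouse floor with the ferret.  [the loading dock: the cat, the duck, the goat, the goose | the warehouse floor: the ferret]
2. Porter goes back to the loading dock alone.  [the loading dock: the cat, the duck, the goat, the goose | the warehouse floor: the ferret]
3. Porter goes to the warehouse floor with the duck.  [the loading dock: the cat, the goat, the goose | the warehouse floor: the duck, the ferret]
4. Porter goes back to the loading dock with the ferret.  [the loading dock: the cat, the ferret, the goat, the goose | the warehouse floor: the duck]
5. Porter goes to the warehouse floor with the cat.  [the loading dock: the ferret, the goat, the goose | the warehouse floor: the cat, the duck]
6. Porter goes back to the loading dock alone.  [the loading dock: the ferret, the goat, the goose | the warehouse floor: the cat, the duck]
7. Porter goes to the warehouse floor with the goose.  [the loading dock: the ferret, the goat | the warehouse floor: the cat, the duck, the goose]
8. Porter goes back to the loading dock alone.  [the loading dock: the ferret, the goat | the warehouse floor: the cat, the duck, the goose]
9. Porter goes to the warehouse floor with the goat.  [the loading dock: the ferret | the warehouse floor: the cat, the duck, the goat, the goose]
10. Porter goes back to the loading dock alone.  [the loading dock: the ferret | the warehouse floor: the cat, the duck, the goat, the goose]
11. Porter goes to the warehouse floor with the ferret.  [the loading dock: — | the warehouse floor: the cat, the duck, the ferret, the goat, the goose]

Yes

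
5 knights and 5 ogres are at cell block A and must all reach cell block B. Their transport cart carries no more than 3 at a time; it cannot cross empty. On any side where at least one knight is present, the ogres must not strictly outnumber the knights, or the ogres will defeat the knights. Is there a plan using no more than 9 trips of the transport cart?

No

Counting alone: each trip to cell block B takes at most 3 across and each return brings at least 1 back, so after t trips out (and t−1 returns) at most 3t − (t−1) of the 10 are across; that first reaches 10 at t = 5, so at least 9 crossings are needed.
The safety rule pushes this higher. Following every safe sequence of crossings, the most of the 10 that can be at cell block B as the transport cart arrives there on crossing 9 is 9 — never all 10.
So the move cannot be finished within 9 crossings. (The shortest complete plan takes 11:)
1. 2 ogres → cell block B.  (cell block A: 5K 3O; cell block B: 0K 2O)
2. 1 ogre ← cell block A.  (cell block A: 5K 4O; cell block B: 0K 1O)
3. 3 ogres → cell block B.  (cell block A: 5K 1O; cell block B: 0K 4O)
4. 1 ogre ← cell block A.  (cell block A: 5K 2O; cell block B: 0K 3O)
5. 3 knights → cell block B.  (cell block A: 2K 2O; cell block B: 3K 3O)
6. 1 knight and 1 ogre ← cell block A.  (cell block A: 3K 3O; cell block B: 2K 2O)
7. 3 knights → cell block B.  (cell block A: 0K 3O; cell block B: 5K 2O)
8. 1 ogre ← cell block A.  (cell block A: 0K 4O; cell block B: 5K 1O)
9. 2 ogres → cell block B.  (cell block A: 0K 2O; cell block B: 5K 3O)
10. 1 ogre ← cell block A.  (cell block A: 0K 3O; cell block B: 5K 2O)
11. 3 ogres → cell block B.  (cell block A: 0K 0O; cell block B: 5K 5O)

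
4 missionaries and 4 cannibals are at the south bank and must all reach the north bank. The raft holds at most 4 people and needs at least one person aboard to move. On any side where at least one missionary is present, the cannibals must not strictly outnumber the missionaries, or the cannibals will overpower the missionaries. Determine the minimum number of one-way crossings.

Counting alone: each trip to the north bank takes at most 4 across and each return brings at least 1 back, so after t trips out (and t−1 returns) at most 4t − (t−1) of the 8 are across; that first reaches 8 at t = 3, so at least 5 crossings are needed.
The plan below uses exactly 5 crossings, so it is optimal:
1. 2 cannibals → the north bank.  (the south bank: 4M 2C; the north bank: 0M 2C)
2. 1 cannibal ← the south bank.  (the south bank: 4M 3C; the north bank: 0M 1C)
3. 4 missionaries → the north bank.  (the south bank: 0M 3C; the north bank: 4M 1C)
4. 1 cannibal ← the south bank.  (the south bank: 0M 4C; the north bank: 4M 0C)
5. 4 cannibals → the north bank.  (the south bank: 0M 0C; the north bank: 4M 4C)

5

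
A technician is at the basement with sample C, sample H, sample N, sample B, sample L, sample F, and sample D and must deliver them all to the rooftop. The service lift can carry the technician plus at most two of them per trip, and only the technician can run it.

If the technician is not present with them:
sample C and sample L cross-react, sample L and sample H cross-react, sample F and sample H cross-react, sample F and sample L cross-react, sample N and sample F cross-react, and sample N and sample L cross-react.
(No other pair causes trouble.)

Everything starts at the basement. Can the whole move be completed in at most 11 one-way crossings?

Yes — this plan uses 11 crossings (≤ 11):
1. Technician goes to the rooftop with sample F and sample L.
2. Technician goes back to the basement with sample L.
3. Technician goes to the rooftop with sample C and sample L.
4. Technician goes back to the basement with sample L.
5. Technician goes to the rooftop with sample H and sample N.
6. Technician goes back to the basement with sample F.
7. Technician goes to the rooftop with sample B and sample L.
8. Technician goes back to the basement with sample L.
9. Technician goes to the rooftop with sample D and sample L.
10. Technician goes back to the basement with sample L.
11. Technician goes to the rooftop with sample F and sample L.

Yes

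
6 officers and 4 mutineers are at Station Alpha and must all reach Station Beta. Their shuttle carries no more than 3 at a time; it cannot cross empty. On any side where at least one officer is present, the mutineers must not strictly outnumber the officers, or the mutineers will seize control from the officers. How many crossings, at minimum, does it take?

Counting alone: each trip to Station Beta takes at most 3 across and each return brings at least 1 back, so after t trips out (and t−1 returns) at most 3t − (t−1) of the 10 are across; that first reaches 10 at t = 5, so at least 9 crossings are needed.
The plan below uses exactly 9 crossings, so it is optimal:
1. 2 mutineers → Station Beta.  (Station Alpha: 6O 2M; Station Beta: 0O 2M)
2. 1 mutineer ← Station Alpha.  (Station Alpha: 6O 3M; Station Beta: 0O 1M)
3. 3 mutineers → Station Beta.  (Station Alpha: 6O 0M; Station Beta: 0O 4M)
4. 1 mutineer ← Station Alpha.  (Station Alpha: 6O 1M; Station Beta: 0O 3M)
5. 3 officers → Station Beta.  (Station Alpha: 3O 1M; Station Beta: 3O 3M)
6. 1 mutineer ← Station Alpha.  (Station Alpha: 3O 2M; Station Beta: 3O 2M)
7. 1 officer and 2 mutineers → Station Beta.  (Station Alpha: 2O 0M; Station Beta: 4O 4M)
8. 1 mutineer ← Station Alpha.  (Station Alpha: 2O 1M; Station Beta: 4O 3M)
9. 2 officers and 1 mutineer → Station Beta.  (Station Alpha: 0O 0M; Station Beta: 6O 4M)

9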